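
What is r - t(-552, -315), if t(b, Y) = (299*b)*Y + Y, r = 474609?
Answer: -51515196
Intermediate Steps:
t(b, Y) = Y + 299*Y*b (t(b, Y) = 299*Y*b + Y = Y + 299*Y*b)
r - t(-552, -315) = 474609 - (-315)*(1 + 299*(-552)) = 474609 - (-315)*(1 - 165048) = 474609 - (-315)*(-165047) = 474609 - 1*51989805 = 474609 - 51989805 = -51515196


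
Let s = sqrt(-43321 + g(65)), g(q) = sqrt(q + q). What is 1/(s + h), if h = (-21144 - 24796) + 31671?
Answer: -1/(14269 - I*sqrt(43321 - sqrt(130))) ≈ -7.0067e-5 - 1.0219e-6*I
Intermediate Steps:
g(q) = sqrt(2)*sqrt(q) (g(q) = sqrt(2*q) = sqrt(2)*sqrt(q))
h = -14269 (h = -45940 + 31671 = -14269)
s = sqrt(-43321 + sqrt(130)) (s = sqrt(-43321 + sqrt(2)*sqrt(65)) = sqrt(-43321 + sqrt(130)) ≈ 208.11*I)
1/(s + h) = 1/(sqrt(-43321 + sqrt(130)) - 14269) = 1/(-14269 + sqrt(-43321 + sqrt(130)))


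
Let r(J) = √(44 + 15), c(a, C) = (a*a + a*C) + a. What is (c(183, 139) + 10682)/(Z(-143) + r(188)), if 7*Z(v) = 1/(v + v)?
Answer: 139721582/236472235 + 279722607164*√59/236472235 ≈ 9086.6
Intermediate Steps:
c(a, C) = a + a² + C*a (c(a, C) = (a² + C*a) + a = a + a² + C*a)
r(J) = √59
Z(v) = 1/(14*v) (Z(v) = 1/(7*(v + v)) = 1/(7*((2*v))) = (1/(2*v))/7 = 1/(14*v))
(c(183, 139) + 10682)/(Z(-143) + r(188)) = (183*(1 + 139 + 183) + 10682)/((1/14)/(-143) + √59) = (183*323 + 10682)/((1/14)*(-1/143) + √59) = (59109 + 10682)/(-1/2002 + √59) = 69791/(-1/2002 + √59)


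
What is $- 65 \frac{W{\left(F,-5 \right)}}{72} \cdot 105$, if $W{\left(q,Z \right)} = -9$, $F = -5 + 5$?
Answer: $\frac{6825}{8} \approx 853.13$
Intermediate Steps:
$F = 0$
$- 65 \frac{W{\left(F,-5 \right)}}{72} \cdot 105 = - 65 \left(- \frac{9}{72}\right) 105 = - 65 \left(\left(-9\right) \frac{1}{72}\right) 105 = \left(-65\right) \left(- \frac{1}{8}\right) 105 = \frac{65}{8} \cdot 105 = \frac{6825}{8}$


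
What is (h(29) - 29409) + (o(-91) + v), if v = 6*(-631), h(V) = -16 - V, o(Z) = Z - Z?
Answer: -33240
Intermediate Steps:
o(Z) = 0
v = -3786
(h(29) - 29409) + (o(-91) + v) = ((-16 - 1*29) - 29409) + (0 - 3786) = ((-16 - 29) - 29409) - 3786 = (-45 - 29409) - 3786 = -29454 - 3786 = -33240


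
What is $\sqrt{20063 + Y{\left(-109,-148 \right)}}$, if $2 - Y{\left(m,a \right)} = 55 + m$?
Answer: $\sqrt{20119} \approx 141.84$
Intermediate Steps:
$Y{\left(m,a \right)} = -53 - m$ ($Y{\left(m,a \right)} = 2 - \left(55 + m\right) = -53 - m$)
$\sqrt{20063 + Y{\left(-109,-148 \right)}} = \sqrt{20063 - -56} = \sqrt{20063 + \left(-53 + 109\right)} = \sqrt{20063 + 56} = \sqrt{20119}$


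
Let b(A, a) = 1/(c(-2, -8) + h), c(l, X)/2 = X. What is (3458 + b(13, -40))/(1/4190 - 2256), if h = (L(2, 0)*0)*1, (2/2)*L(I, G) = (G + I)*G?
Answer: -115910065/75621112 ≈ -1.5328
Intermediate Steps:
c(l, X) = 2*X
L(I, G) = G*(G + I) (L(I, G) = (G + I)*G = G*(G + I))
h = 0 (h = ((0*(0 + 2))*0)*1 = ((0*2)*0)*1 = (0*0)*1 = 0*1 = 0)
b(A, a) = -1/16 (b(A, a) = 1/(2*(-8) + 0) = 1/(-16 + 0) = 1/(-16) = -1/16)
(3458 + b(13, -40))/(1/4190 - 2256) = (3458 - 1/16)/(1/4190 - 2256) = 55327/(16*(1/4190 - 2256)) = 55327/(16*(-9452639/4190)) = (55327/16)*(-4190/9452639) = -115910065/75621112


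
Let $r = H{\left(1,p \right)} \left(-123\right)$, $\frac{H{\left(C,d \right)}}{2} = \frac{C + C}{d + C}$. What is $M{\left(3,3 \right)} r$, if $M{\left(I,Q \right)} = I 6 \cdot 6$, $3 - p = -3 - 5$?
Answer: $-4428$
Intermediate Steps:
$p = 11$ ($p = 3 - \left(-3 - 5\right) = 3 - -8 = 3 + 8 = 11$)
$H{\left(C,d \right)} = \frac{4 C}{C + d}$ ($H{\left(C,d \right)} = 2 \frac{C + C}{d + C} = 2 \frac{2 C}{C + d} = \frac{4 C}{C + d}$)
$M{\left(I,Q \right)} = 36 I$ ($M{\left(I,Q \right)} = 6 I 6 = 36 I$)
$r = -41$ ($r = 4 \cdot 1 \frac{1}{1 + 11} \left(-123\right) = 4 \cdot 1 \cdot \frac{1}{12} \left(-123\right) = \frac{1}{3} \left(-123\right) = -41$)
$M{\left(3,3 \right)} r = 36 \cdot 3 \left(-41\right) = 108 \left(-41\right) = -4428$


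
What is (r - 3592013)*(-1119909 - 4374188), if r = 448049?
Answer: 17273243180508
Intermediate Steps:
(r - 3592013)*(-1119909 - 4374188) = (448049 - 3592013)*(-1119909 - 4374188) = -3143964*(-5494097) = 17273243180508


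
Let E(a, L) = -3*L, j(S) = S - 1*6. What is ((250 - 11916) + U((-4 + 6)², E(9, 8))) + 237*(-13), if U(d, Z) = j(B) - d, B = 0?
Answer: -14757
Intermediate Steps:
j(S) = -6 + S (j(S) = S - 6 = -6 + S)
U(d, Z) = -6 - d (U(d, Z) = (-6 + 0) - d = -6 - d)
((250 - 11916) + U((-4 + 6)², E(9, 8))) + 237*(-13) = ((250 - 11916) + (-6 - (-4 + 6)²)) + 237*(-13) = (-11666 + (-6 - 1*2²)) - 3081 = (-11666 + (-6 - 1*4)) - 3081 = (-11666 + (-6 - 4)) - 3081 = (-11666 - 10) - 3081 = -11676 - 3081 = -14757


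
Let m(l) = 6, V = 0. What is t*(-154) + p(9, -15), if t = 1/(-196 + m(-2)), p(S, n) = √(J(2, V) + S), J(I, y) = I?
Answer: 77/95 + √11 ≈ 4.1272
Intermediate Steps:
p(S, n) = √(2 + S)
t = -1/190 (t = 1/(-196 + 6) = 1/(-190) = -1/190 ≈ -0.0052632)
t*(-154) + p(9, -15) = -1/190*(-154) + √(2 + 9) = 77/95 + √11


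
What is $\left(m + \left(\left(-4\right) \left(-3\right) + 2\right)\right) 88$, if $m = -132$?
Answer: $-10384$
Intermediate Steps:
$\left(m + \left(\left(-4\right) \left(-3\right) + 2\right)\right) 88 = \left(-132 + \left(\left(-4\right) \left(-3\right) + 2\right)\right) 88 = \left(-132 + \left(12 + 2\right)\right) 88 = \left(-132 + 14\right) 88 = \left(-118\right) 88 = -10384$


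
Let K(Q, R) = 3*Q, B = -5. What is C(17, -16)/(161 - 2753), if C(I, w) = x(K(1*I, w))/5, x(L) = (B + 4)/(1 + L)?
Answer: 1/673920 ≈ 1.4839e-6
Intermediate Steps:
x(L) = -1/(1 + L) (x(L) = (-5 + 4)/(1 + L) = -1/(1 + L))
C(I, w) = -1/(5*(1 + 3*I)) (C(I, w) = -1/(1 + 3*(1*I))/5 = -1/(1 + 3*I)*(⅕) = -1/(5*(1 + 3*I)))
C(17, -16)/(161 - 2753) = (-1/(5 + 15*17))/(161 - 2753) = -1/(5 + 255)/(-2592) = -1/260*(-1/2592) = 1/673920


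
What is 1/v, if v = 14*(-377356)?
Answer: -1/5282984 ≈ -1.8929e-7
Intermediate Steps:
v = -5282984
1/v = 1/(-5282984) = -1/5282984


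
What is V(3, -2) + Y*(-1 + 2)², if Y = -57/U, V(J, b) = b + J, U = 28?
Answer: -29/28 ≈ -1.0357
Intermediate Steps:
V(J, b) = J + b
Y = -57/28 ≈ -2.0357
V(3, -2) + Y*(-1 + 2)² = (3 - 2) - 57*(-1 + 2)²/28 = 1 - 57/28*1² = 1 - 57/28*1 = 1 - 57/28 = -29/28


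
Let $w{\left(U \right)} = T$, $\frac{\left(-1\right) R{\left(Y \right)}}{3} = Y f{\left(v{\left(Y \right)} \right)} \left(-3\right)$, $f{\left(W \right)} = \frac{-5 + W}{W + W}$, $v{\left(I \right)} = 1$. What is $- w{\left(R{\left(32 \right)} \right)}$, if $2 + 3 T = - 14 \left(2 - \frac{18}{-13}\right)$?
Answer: $\frac{214}{13} \approx 16.462$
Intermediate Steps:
$f{\left(W \right)} = \frac{-5 + W}{2 W}$
$T = - \frac{214}{13}$ ($T = - \frac{2}{3} + \frac{\left(-14\right) \left(2 - \frac{18}{-13}\right)}{3} = - \frac{2}{3} + \frac{\left(-14\right) \left(2 - - \frac{18}{13}\right)}{3} = - \frac{2}{3} + \frac{\left(-14\right) \left(2 + \frac{18}{13}\right)}{3} = - \frac{2}{3} + \frac{\left(-14\right) \frac{44}{13}}{3} = - \frac{2}{3} + \frac{1}{3} \left(- \frac{616}{13}\right) = - \frac{2}{3} - \frac{616}{39} = - \frac{214}{13} \approx -16.462$)
$R{\left(Y \right)} = - 18 Y$ ($R{\left(Y \right)} = - 3 Y \frac{-5 + 1}{2 \cdot 1} \left(-3\right) = - 3 Y \frac{1}{2} \cdot 1 \left(-4\right) \left(-3\right) = - 3 Y \left(-2\right) \left(-3\right) = - 3 - 2 Y \left(-3\right) = - 3 \cdot 6 Y = - 18 Y$)
$w{\left(U \right)} = - \frac{214}{13}$
$- w{\left(R{\left(32 \right)} \right)} = \left(-1\right) \left(- \frac{214}{13}\right) = \frac{214}{13}$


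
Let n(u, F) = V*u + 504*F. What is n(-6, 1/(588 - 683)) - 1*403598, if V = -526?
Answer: -38042494/95 ≈ -4.0045e+5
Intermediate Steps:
n(u, F) = -526*u + 504*F
n(-6, 1/(588 - 683)) - 1*403598 = (-526*(-6) + 504/(588 - 683)) - 1*403598 = (3156 + 504/(-95)) - 403598 = (3156 + 504*(-1/95)) - 403598 = (3156 - 504/95) - 403598 = 299316/95 - 403598 = -38042494/95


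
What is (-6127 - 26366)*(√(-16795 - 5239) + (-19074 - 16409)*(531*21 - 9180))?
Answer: 2272462713549 - 32493*I*√22034 ≈ 2.2725e+12 - 4.8232e+6*I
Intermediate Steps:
(-6127 - 26366)*(√(-16795 - 5239) + (-19074 - 16409)*(531*21 - 9180)) = -32493*(√(-22034) - 35483*(11151 - 9180)) = -32493*(I*√22034 - 35483*1971) = -32493*(I*√22034 - 69936993) = -32493*(-69936993 + I*√22034) = 2272462713549 - 32493*I*√22034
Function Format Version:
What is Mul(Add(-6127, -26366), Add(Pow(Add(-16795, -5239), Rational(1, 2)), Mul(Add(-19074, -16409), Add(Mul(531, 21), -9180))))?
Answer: Add(2272462713549, Mul(-32493, I, Pow(22034, Rational(1, 2)))) ≈ Add(2.2725e+12, Mul(-4.8232e+6, I))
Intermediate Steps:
Mul(Add(-6127, -26366), Add(Pow(Add(-16795, -5239), Rational(1, 2)), Mul(Add(-19074, -16409), Add(Mul(531, 21), -9180)))) = Mul(-32493, Add(Pow(-22034, Rational(1, 2)), Mul(-35483, Add(11151, -9180)))) = Mul(-32493, Add(Mul(I, Pow(22034, Rational(1, 2))), Mul(-35483, 1971))) = Mul(-32493, Add(Mul(I, Pow(22034, Rational(1, 2))), -69936993)) = Mul(-32493, Add(-69936993, Mul(I, Pow(22034, Rational(1, 2))))) = Add(2272462713549, Mul(-32493, I, Pow(22034, Rational(1, 2))))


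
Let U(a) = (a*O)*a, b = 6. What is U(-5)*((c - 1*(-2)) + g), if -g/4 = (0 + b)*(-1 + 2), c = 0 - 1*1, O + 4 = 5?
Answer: -575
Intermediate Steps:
O = 1 (O = -4 + 5 = 1)
c = -1 (c = 0 - 1 = -1)
U(a) = a² (U(a) = (a*1)*a = a*a = a²)
g = -24 (g = -4*(0 + 6)*(-1 + 2) = -24 ≈ -24.000)
U(-5)*((c - 1*(-2)) + g) = (-5)²*((-1 - 1*(-2)) - 24) = 25*((-1 + 2) - 24) = 25*(1 - 24) = 25*(-23) = -575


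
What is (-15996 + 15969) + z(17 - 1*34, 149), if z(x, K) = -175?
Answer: -202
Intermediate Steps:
(-15996 + 15969) + z(17 - 1*34, 149) = (-15996 + 15969) - 175 = -27 - 175 = -202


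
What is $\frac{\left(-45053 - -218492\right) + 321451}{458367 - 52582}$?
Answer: $\frac{98978}{81157} \approx 1.2196$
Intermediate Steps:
$\frac{\left(-45053 - -218492\right) + 321451}{458367 - 52582} = \frac{\left(-45053 + 218492\right) + 321451}{405785} = \left(173439 + 321451\right) \frac{1}{405785} = 494890 \cdot \frac{1}{405785} = \frac{98978}{81157}$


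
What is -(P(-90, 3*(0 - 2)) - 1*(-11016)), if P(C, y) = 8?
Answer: -11024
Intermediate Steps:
-(P(-90, 3*(0 - 2)) - 1*(-11016)) = -(8 - 1*(-11016)) = -(8 + 11016) = -1*11024 = -11024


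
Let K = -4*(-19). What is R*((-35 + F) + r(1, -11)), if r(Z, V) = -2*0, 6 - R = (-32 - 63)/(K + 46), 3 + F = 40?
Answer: 827/61 ≈ 13.557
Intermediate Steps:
F = 37 (F = -3 + 40 = 37)
K = 76
R = 827/122 (R = 6 - (-32 - 63)/(76 + 46) = 6 - (-95)/122 = 6 - 1*(-95/122) = 6 + 95/122 = 827/122 ≈ 6.7787)
r(Z, V) = 0
R*((-35 + F) + r(1, -11)) = 827*((-35 + 37) + 0)/122 = 827*(2 + 0)/122 = (827/122)*2 = 827/61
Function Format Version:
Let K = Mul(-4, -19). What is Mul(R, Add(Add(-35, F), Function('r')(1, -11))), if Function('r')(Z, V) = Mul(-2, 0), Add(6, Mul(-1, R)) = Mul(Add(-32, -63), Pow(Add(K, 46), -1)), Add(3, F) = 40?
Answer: Rational(827, 61) ≈ 13.557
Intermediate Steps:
F = 37 (F = Add(-3, 40) = 37)
K = 76
R = Rational(827, 122) (R = Add(6, Mul(-1, Mul(Add(-32, -63), Pow(Add(76, 46), -1)))) = Add(6, Mul(-1, Mul(-95, Pow(122, -1)))) = Add(6, Mul(-1, Mul(-95, Rational(1, 122)))) = Add(6, Mul(-1, Rational(-95, 122))) = Add(6, Rational(95, 122)) = Rational(827, 122) ≈ 6.7787)
Function('r')(Z, V) = 0
Mul(R, Add(Add(-35, F), Function('r')(1, -11))) = Mul(Rational(827, 122), Add(Add(-35, 37), 0)) = Mul(Rational(827, 122), Add(2, 0)) = Mul(Rational(827, 122), 2) = Rational(827, 61)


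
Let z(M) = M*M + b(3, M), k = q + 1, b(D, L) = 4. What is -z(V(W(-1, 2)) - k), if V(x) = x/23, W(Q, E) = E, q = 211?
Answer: -23757992/529 ≈ -44911.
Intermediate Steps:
V(x) = x/23 (V(x) = x*(1/23) = x/23)
k = 212 (k = 211 + 1 = 212)
z(M) = 4 + M² (z(M) = M*M + 4 = M² + 4 = 4 + M²)
-z(V(W(-1, 2)) - k) = -(4 + ((1/23)*2 - 1*212)²) = -(4 + (2/23 - 212)²) = -(4 + (-4874/23)²) = -(4 + 23755876/529) = -1*23757992/529 = -23757992/529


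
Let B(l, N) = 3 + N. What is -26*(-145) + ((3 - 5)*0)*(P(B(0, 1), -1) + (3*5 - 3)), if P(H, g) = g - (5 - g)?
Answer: 3770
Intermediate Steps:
P(H, g) = -5 + 2*g (P(H, g) = g + (-5 + g) = -5 + 2*g)
-26*(-145) + ((3 - 5)*0)*(P(B(0, 1), -1) + (3*5 - 3)) = -26*(-145) + ((3 - 5)*0)*((-5 + 2*(-1)) + (3*5 - 3)) = 3770 + (-2*0)*((-5 - 2) + (15 - 3)) = 3770 + 0*(-7 + 12) = 3770 + 0*5 = 3770 + 0 = 3770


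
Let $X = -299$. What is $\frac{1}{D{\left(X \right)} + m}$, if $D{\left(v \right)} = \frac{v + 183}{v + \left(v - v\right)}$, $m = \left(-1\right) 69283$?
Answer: $- \frac{299}{20715501} \approx -1.4434 \cdot 10^{-5}$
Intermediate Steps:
$m = -69283$
$D{\left(v \right)} = \frac{183 + v}{v}$ ($D{\left(v \right)} = \frac{183 + v}{v + 0} = \frac{183 + v}{v}$)
$\frac{1}{D{\left(X \right)} + m} = \frac{1}{\frac{183 - 299}{-299} - 69283} = \frac{1}{\left(- \frac{1}{299}\right) \left(-116\right) - 69283} = \frac{1}{\frac{116}{299} - 69283} = \frac{1}{- \frac{20715501}{299}} = - \frac{299}{20715501}$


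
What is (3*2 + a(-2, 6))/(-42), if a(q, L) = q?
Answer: -2/21 ≈ -0.095238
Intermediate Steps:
(3*2 + a(-2, 6))/(-42) = (3*2 - 2)/(-42) = (6 - 2)*(-1/42) = 4*(-1/42) = -2/21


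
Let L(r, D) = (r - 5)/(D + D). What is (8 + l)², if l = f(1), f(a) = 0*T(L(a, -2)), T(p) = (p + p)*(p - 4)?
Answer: 64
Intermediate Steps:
L(r, D) = (-5 + r)/(2*D) (L(r, D) = (-5 + r)/((2*D)) = (-5 + r)*(1/(2*D)) = (-5 + r)/(2*D))
T(p) = 2*p*(-4 + p) (T(p) = (2*p)*(-4 + p) = 2*p*(-4 + p))
f(a) = 0 (f(a) = 0*(2*((½)*(-5 + a)/(-2))*(-4 + (½)*(-5 + a)/(-2))) = 0*(2*((½)*(-½)*(-5 + a))*(-4 + (½)*(-½)*(-5 + a))) = 0*(2*(5/4 - a/4)*(-4 + (5/4 - a/4))) = 0*(2*(5/4 - a/4)*(-11/4 - a/4)) = 0*(2*(-11/4 - a/4)*(5/4 - a/4)) = 0)
l = 0
(8 + l)² = (8 + 0)² = 8² = 64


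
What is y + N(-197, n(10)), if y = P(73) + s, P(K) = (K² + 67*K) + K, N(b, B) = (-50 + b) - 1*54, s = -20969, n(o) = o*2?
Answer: -10977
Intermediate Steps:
n(o) = 2*o
N(b, B) = -104 + b (N(b, B) = (-50 + b) - 54 = -104 + b)
P(K) = K² + 68*K
y = -10676 (y = 73*(68 + 73) - 20969 = 73*141 - 20969 = 10293 - 20969 = -10676)
y + N(-197, n(10)) = -10676 + (-104 - 197) = -10676 - 301 = -10977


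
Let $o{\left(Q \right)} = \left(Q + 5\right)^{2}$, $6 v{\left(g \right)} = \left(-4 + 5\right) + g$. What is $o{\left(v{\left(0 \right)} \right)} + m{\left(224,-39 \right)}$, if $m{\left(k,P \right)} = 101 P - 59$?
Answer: $- \frac{142967}{36} \approx -3971.3$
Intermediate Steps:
$m{\left(k,P \right)} = -59 + 101 P$
$v{\left(g \right)} = \frac{1}{6} + \frac{g}{6}$ ($v{\left(g \right)} = \frac{\left(-4 + 5\right) + g}{6} = \frac{1 + g}{6} = \frac{1}{6} + \frac{g}{6}$)
$o{\left(Q \right)} = \left(5 + Q\right)^{2}$
$o{\left(v{\left(0 \right)} \right)} + m{\left(224,-39 \right)} = \left(5 + \left(\frac{1}{6} + \frac{1}{6} \cdot 0\right)\right)^{2} + \left(-59 + 101 \left(-39\right)\right) = \left(5 + \left(\frac{1}{6} + 0\right)\right)^{2} - 3998 = \left(5 + \frac{1}{6}\right)^{2} - 3998 = \left(\frac{31}{6}\right)^{2} - 3998 = \frac{961}{36} - 3998 = - \frac{142967}{36}$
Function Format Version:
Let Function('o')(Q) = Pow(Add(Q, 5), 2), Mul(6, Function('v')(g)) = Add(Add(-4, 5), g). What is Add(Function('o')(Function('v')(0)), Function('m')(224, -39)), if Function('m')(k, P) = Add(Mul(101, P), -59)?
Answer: Rational(-142967, 36) ≈ -3971.3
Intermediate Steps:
Function('m')(k, P) = Add(-59, Mul(101, P))
Function('v')(g) = Add(Rational(1, 6), Mul(Rational(1, 6), g)) (Function('v')(g) = Mul(Rational(1, 6), Add(Add(-4, 5), g)) = Mul(Rational(1, 6), Add(1, g)) = Add(Rational(1, 6), Mul(Rational(1, 6), g)))
Function('o')(Q) = Pow(Add(5, Q), 2)
Add(Function('o')(Function('v')(0)), Function('m')(224, -39)) = Add(Pow(Add(5, Add(Rational(1, 6), Mul(Rational(1, 6), 0))), 2), Add(-59, Mul(101, -39))) = Add(Pow(Add(5, Add(Rational(1, 6), 0)), 2), Add(-59, -3939)) = Add(Pow(Add(5, Rational(1, 6)), 2), -3998) = Add(Pow(Rational(31, 6), 2), -3998) = Add(Rational(961, 36), -3998) = Rational(-142967, 36)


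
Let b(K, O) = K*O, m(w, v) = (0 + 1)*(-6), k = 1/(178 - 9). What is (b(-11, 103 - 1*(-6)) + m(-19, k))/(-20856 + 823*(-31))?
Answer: 1205/46369 ≈ 0.025987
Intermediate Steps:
k = 1/169 ≈ 0.0059172
m(w, v) = -6 (m(w, v) = 1*(-6) = -6)
(b(-11, 103 - 1*(-6)) + m(-19, k))/(-20856 + 823*(-31)) = (-11*(103 - 1*(-6)) - 6)/(-20856 + 823*(-31)) = (-11*(103 + 6) - 6)/(-20856 - 25513) = (-11*109 - 6)/(-46369) = (-1199 - 6)*(-1/46369) = -1205*(-1/46369) = 1205/46369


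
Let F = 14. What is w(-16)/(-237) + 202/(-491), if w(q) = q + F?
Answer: -46892/116367 ≈ -0.40297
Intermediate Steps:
w(q) = 14 + q (w(q) = q + 14 = 14 + q)
w(-16)/(-237) + 202/(-491) = (14 - 16)/(-237) + 202/(-491) = -2*(-1/237) + 202*(-1/491) = 2/237 - 202/491 = -46892/116367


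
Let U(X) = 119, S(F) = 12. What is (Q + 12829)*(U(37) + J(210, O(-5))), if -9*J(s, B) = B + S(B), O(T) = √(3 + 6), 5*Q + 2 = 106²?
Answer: 26533408/15 ≈ 1.7689e+6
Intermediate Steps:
Q = 11234/5 (Q = -⅖ + (⅕)*106² = -⅖ + (⅕)*11236 = -⅖ + 11236/5 = 11234/5 ≈ 2246.8)
O(T) = 3 (O(T) = √9 = 3)
J(s, B) = -4/3 - B/9 (J(s, B) = -(B + 12)/9 = -(12 + B)/9 = -4/3 - B/9)
(Q + 12829)*(U(37) + J(210, O(-5))) = (11234/5 + 12829)*(119 + (-4/3 - ⅑*3)) = 75379*(119 + (-4/3 - ⅓))/5 = 75379*(119 - 5/3)/5 = (75379/5)*(352/3) = 26533408/15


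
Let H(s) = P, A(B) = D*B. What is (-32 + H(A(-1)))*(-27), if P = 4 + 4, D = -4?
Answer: 648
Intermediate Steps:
A(B) = -4*B
P = 8
H(s) = 8
(-32 + H(A(-1)))*(-27) = (-32 + 8)*(-27) = -24*(-27) = 648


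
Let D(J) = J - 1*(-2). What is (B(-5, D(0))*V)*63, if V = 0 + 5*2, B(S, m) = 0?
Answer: 0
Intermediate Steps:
D(J) = 2 + J (D(J) = J + 2 = 2 + J)
V = 10 (V = 0 + 10 = 10)
(B(-5, D(0))*V)*63 = (0*10)*63 = 0*63 = 0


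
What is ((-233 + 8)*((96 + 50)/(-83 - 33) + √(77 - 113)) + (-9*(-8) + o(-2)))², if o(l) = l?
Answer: -5711254775/3364 - 27654750*I/29 ≈ -1.6978e+6 - 9.5361e+5*I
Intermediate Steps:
((-233 + 8)*((96 + 50)/(-83 - 33) + √(77 - 113)) + (-9*(-8) + o(-2)))² = ((-233 + 8)*((96 + 50)/(-83 - 33) + √(77 - 113)) + (-9*(-8) - 2))² = (-225*(146/(-116) + √(-36)) + (72 - 2))² = (-225*(146*(-1/116) + 6*I) + 70)² = (-225*(-73/58 + 6*I) + 70)² = ((16425/58 - 1350*I) + 70)² = (20485/58 - 1350*I)²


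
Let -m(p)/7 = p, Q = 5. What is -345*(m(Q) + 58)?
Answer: -7935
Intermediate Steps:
m(p) = -7*p
-345*(m(Q) + 58) = -345*(-7*5 + 58) = -345*(-35 + 58) = -345*23 = -7935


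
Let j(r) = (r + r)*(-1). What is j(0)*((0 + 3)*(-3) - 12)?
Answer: 0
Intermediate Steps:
j(r) = -2*r (j(r) = (2*r)*(-1) = -2*r)
j(0)*((0 + 3)*(-3) - 12) = (-2*0)*((0 + 3)*(-3) - 12) = 0*(3*(-3) - 12) = 0*(-9 - 12) = 0*(-21) = 0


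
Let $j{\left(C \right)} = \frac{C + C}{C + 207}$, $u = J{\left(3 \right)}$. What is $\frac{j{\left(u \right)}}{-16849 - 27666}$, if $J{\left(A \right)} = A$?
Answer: $- \frac{1}{1558025} \approx -6.4184 \cdot 10^{-7}$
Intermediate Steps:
$u = 3$
$j{\left(C \right)} = \frac{2 C}{207 + C}$
$\frac{j{\left(u \right)}}{-16849 - 27666} = \frac{2 \cdot 3 \frac{1}{207 + 3}}{-16849 - 27666} = \frac{2 \cdot 3 \cdot \frac{1}{210}}{-44515} = 2 \cdot 3 \cdot \frac{1}{210} \left(- \frac{1}{44515}\right) = \frac{1}{35} \left(- \frac{1}{44515}\right) = - \frac{1}{1558025}$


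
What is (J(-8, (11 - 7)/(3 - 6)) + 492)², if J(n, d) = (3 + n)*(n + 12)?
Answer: 222784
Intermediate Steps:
J(n, d) = (3 + n)*(12 + n)
(J(-8, (11 - 7)/(3 - 6)) + 492)² = ((36 + (-8)² + 15*(-8)) + 492)² = ((36 + 64 - 120) + 492)² = (-20 + 492)² = 472² = 222784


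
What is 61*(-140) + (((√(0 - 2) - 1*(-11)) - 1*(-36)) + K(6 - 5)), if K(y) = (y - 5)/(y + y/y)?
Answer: -8495 + I*√2 ≈ -8495.0 + 1.4142*I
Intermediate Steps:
K(y) = (-5 + y)/(1 + y) (K(y) = (-5 + y)/(y + 1) = (-5 + y)/(1 + y))
61*(-140) + (((√(0 - 2) - 1*(-11)) - 1*(-36)) + K(6 - 5)) = 61*(-140) + (((√(0 - 2) - 1*(-11)) - 1*(-36)) + (-5 + (6 - 5))/(1 + (6 - 5))) = -8540 + (((√(-2) + 11) + 36) + (-5 + 1)/(1 + 1)) = -8540 + (((I*√2 + 11) + 36) - 4/2) = -8540 + (((11 + I*√2) + 36) + (½)*(-4)) = -8540 + ((47 + I*√2) - 2) = -8540 + (45 + I*√2) = -8495 + I*√2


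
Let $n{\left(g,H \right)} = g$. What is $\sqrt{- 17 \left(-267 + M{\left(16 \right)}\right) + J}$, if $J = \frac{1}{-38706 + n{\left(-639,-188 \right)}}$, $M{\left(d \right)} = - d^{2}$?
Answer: $\frac{\sqrt{13763526021930}}{39345} \approx 94.292$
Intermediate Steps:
$J = - \frac{1}{39345}$ ($J = \frac{1}{-38706 - 639} = \frac{1}{-39345} = - \frac{1}{39345} \approx -2.5416 \cdot 10^{-5}$)
$\sqrt{- 17 \left(-267 + M{\left(16 \right)}\right) + J} = \sqrt{- 17 \left(-267 - 16^{2}\right) - \frac{1}{39345}} = \sqrt{- 17 \left(-267 - 256\right) - \frac{1}{39345}} = \sqrt{\left(-17\right) \left(-523\right) - \frac{1}{39345}} = \sqrt{8891 - \frac{1}{39345}} = \sqrt{\frac{349816394}{39345}} = \frac{\sqrt{13763526021930}}{39345}$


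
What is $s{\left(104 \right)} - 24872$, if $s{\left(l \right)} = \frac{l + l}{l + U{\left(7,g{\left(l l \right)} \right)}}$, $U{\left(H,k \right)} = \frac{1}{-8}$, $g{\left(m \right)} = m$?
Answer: $- \frac{20666968}{831} \approx -24870.0$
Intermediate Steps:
$U{\left(H,k \right)} = - \frac{1}{8}$
$s{\left(l \right)} = \frac{2 l}{- \frac{1}{8} + l}$ ($s{\left(l \right)} = \frac{l + l}{l - \frac{1}{8}} = \frac{2 l}{- \frac{1}{8} + l}$)
$s{\left(104 \right)} - 24872 = 16 \cdot 104 \frac{1}{-1 + 8 \cdot 104} - 24872 = 16 \cdot 104 \frac{1}{-1 + 832} - 24872 = 16 \cdot 104 \cdot \frac{1}{831} - 24872 = \frac{1664}{831} - 24872 = - \frac{20666968}{831}$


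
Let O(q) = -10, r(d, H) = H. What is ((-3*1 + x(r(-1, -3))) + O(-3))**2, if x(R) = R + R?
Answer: 361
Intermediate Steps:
x(R) = 2*R
((-3*1 + x(r(-1, -3))) + O(-3))**2 = ((-3*1 + 2*(-3)) - 10)**2 = ((-3 - 6) - 10)**2 = (-9 - 10)**2 = (-19)**2 = 361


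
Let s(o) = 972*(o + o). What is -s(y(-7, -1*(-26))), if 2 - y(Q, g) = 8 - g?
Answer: -38880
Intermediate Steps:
y(Q, g) = -6 + g (y(Q, g) = 2 - (8 - g) = 2 + (-8 + g) = -6 + g)
s(o) = 1944*o (s(o) = 972*(2*o) = 1944*o)
-s(y(-7, -1*(-26))) = -1944*(-6 - 1*(-26)) = -1944*(-6 + 26) = -1944*20 = -1*38880 = -38880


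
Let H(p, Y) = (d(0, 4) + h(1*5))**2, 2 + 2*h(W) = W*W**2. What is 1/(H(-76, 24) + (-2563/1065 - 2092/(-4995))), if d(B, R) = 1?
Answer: 1418580/5538508337 ≈ 0.00025613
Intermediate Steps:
h(W) = -1 + W**3/2 (h(W) = -1 + (W*W**2)/2 = -1 + W**3/2)
H(p, Y) = 15625/4 (H(p, Y) = (1 + (-1 + (1*5)**3/2))**2 = (1 + (-1 + (1/2)*5**3))**2 = (1 + (-1 + (1/2)*125))**2 = (1 + (-1 + 125/2))**2 = (1 + 123/2)**2 = (125/2)**2 = 15625/4)
1/(H(-76, 24) + (-2563/1065 - 2092/(-4995))) = 1/(15625/4 + (-2563/1065 - 2092/(-4995))) = 1/(15625/4 + (-2563*1/1065 - 2092*(-1/4995))) = 1/(15625/4 + (-2563/1065 + 2092/4995)) = 1/(15625/4 - 704947/354645) = 1/(5538508337/1418580) = 1418580/5538508337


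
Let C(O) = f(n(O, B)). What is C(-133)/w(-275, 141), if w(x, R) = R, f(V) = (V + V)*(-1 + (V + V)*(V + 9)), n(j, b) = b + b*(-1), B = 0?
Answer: 0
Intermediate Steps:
n(j, b) = 0 (n(j, b) = b - b = 0)
f(V) = 2*V*(-1 + 2*V*(9 + V)) (f(V) = (2*V)*(-1 + (2*V)*(9 + V)) = (2*V)*(-1 + 2*V*(9 + V)) = 2*V*(-1 + 2*V*(9 + V)))
C(O) = 0 (C(O) = 2*0*(-1 + 2*0² + 18*0) = 2*0*(-1 + 2*0 + 0) = 2*0*(-1 + 0 + 0) = 2*0*(-1) = 0)
C(-133)/w(-275, 141) = 0/141 = 0*(1/141) = 0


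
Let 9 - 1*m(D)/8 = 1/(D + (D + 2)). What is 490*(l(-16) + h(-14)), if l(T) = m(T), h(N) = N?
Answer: 85652/3 ≈ 28551.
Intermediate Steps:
m(D) = 72 - 8/(2 + 2*D) (m(D) = 72 - 8/(D + (D + 2)) = 72 - 8/(D + (2 + D)) = 72 - 8/(2 + 2*D))
l(T) = 4*(17 + 18*T)/(1 + T)
490*(l(-16) + h(-14)) = 490*(4*(17 + 18*(-16))/(1 - 16) - 14) = 490*(4*(17 - 288)/(-15) - 14) = 490*(4*(-1/15)*(-271) - 14) = 490*(1084/15 - 14) = 490*(874/15) = 85652/3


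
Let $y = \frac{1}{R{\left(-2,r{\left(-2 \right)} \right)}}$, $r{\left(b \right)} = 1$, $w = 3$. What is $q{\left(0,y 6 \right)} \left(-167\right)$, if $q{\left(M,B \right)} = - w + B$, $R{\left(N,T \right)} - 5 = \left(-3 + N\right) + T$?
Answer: $-501$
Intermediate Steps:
$R{\left(N,T \right)} = 2 + N + T$ ($R{\left(N,T \right)} = 5 + \left(\left(-3 + N\right) + T\right) = 5 + \left(-3 + N + T\right) = 2 + N + T$)
$y = 1$ ($y = \frac{1}{2 - 2 + 1} = 1^{-1} = 1$)
$q{\left(M,B \right)} = -3 + B$ ($q{\left(M,B \right)} = \left(-1\right) 3 + B = -3 + B$)
$q{\left(0,y 6 \right)} \left(-167\right) = \left(-3 + 1 \cdot 6\right) \left(-167\right) = \left(-3 + 6\right) \left(-167\right) = 3 \left(-167\right) = -501$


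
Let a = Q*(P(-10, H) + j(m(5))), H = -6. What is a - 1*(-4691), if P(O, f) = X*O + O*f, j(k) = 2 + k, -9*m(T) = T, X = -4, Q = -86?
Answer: -36299/9 ≈ -4033.2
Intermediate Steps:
m(T) = -T/9
P(O, f) = -4*O + O*f
a = -78518/9 (a = -86*(-10*(-4 - 6) + (2 - ⅑*5)) = -86*(-10*(-10) + (2 - 5/9)) = -86*(100 + 13/9) = -86*913/9 = -78518/9 ≈ -8724.2)
a - 1*(-4691) = -78518/9 - 1*(-4691) = -78518/9 + 4691 = -36299/9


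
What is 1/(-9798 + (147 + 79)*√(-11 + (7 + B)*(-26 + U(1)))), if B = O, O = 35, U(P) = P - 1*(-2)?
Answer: -4899/72951028 - 113*I*√977/72951028 ≈ -6.7155e-5 - 4.8417e-5*I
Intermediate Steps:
U(P) = 2 + P (U(P) = P + 2 = 2 + P)
B = 35
1/(-9798 + (147 + 79)*√(-11 + (7 + B)*(-26 + U(1)))) = 1/(-9798 + (147 + 79)*√(-11 + (7 + 35)*(-26 + (2 + 1)))) = 1/(-9798 + 226*√(-11 + 42*(-26 + 3))) = 1/(-9798 + 226*√(-11 + 42*(-23))) = 1/(-9798 + 226*√(-11 - 966)) = 1/(-9798 + 226*√(-977)) = 1/(-9798 + 226*(I*√977)) = 1/(-9798 + 226*I*√977)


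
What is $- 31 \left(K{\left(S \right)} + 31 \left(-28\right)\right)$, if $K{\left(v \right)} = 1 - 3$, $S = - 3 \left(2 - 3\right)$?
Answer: $26970$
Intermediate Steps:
$S = 3$ ($S = \left(-3\right) \left(-1\right) = 3$)
$K{\left(v \right)} = -2$
$- 31 \left(K{\left(S \right)} + 31 \left(-28\right)\right) = - 31 \left(-2 + 31 \left(-28\right)\right) = - 31 \left(-2 - 868\right) = \left(-31\right) \left(-870\right) = 26970$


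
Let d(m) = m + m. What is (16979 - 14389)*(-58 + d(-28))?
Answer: -295260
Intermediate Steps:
d(m) = 2*m
(16979 - 14389)*(-58 + d(-28)) = (16979 - 14389)*(-58 + 2*(-28)) = 2590*(-58 - 56) = 2590*(-114) = -295260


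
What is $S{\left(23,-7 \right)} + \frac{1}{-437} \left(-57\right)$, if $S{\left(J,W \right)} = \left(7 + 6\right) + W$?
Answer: $\frac{141}{23} \approx 6.1304$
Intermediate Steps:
$S{\left(J,W \right)} = 13 + W$
$S{\left(23,-7 \right)} + \frac{1}{-437} \left(-57\right) = \left(13 - 7\right) + \frac{1}{-437} \left(-57\right) = 6 - - \frac{3}{23} = 6 + \frac{3}{23} = \frac{141}{23}$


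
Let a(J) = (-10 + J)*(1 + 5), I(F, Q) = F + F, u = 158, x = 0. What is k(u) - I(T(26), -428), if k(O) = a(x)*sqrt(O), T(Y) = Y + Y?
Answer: -104 - 60*sqrt(158) ≈ -858.19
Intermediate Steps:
T(Y) = 2*Y
I(F, Q) = 2*F
a(J) = -60 + 6*J (a(J) = (-10 + J)*6 = -60 + 6*J)
k(O) = -60*sqrt(O) (k(O) = (-60 + 6*0)*sqrt(O) = (-60 + 0)*sqrt(O) = -60*sqrt(O))
k(u) - I(T(26), -428) = -60*sqrt(158) - 2*2*26 = -60*sqrt(158) - 2*52 = -60*sqrt(158) - 1*104 = -60*sqrt(158) - 104 = -104 - 60*sqrt(158)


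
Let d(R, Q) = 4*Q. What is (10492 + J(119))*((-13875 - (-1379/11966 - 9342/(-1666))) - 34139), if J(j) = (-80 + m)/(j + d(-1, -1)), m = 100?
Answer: -57753044588260860/114628297 ≈ -5.0383e+8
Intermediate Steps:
J(j) = 20/(-4 + j) (J(j) = (-80 + 100)/(j + 4*(-1)) = 20/(j - 4) = 20/(-4 + j))
(10492 + J(119))*((-13875 - (-1379/11966 - 9342/(-1666))) - 34139) = (10492 + 20/(-4 + 119))*((-13875 - (-1379/11966 - 9342/(-1666))) - 34139) = (10492 + 20/115)*((-13875 - (-1379*1/11966 - 9342*(-1/1666))) - 34139) = (10492 + 20*(1/115))*((-13875 - (-1379/11966 + 4671/833)) - 34139) = (10492 + 4/23)*((-13875 - 1*54744479/9967678) - 34139) = 241320*((-13875 - 54744479/9967678) - 34139)/23 = 241320*(-138356276729/9967678 - 34139)/23 = (241320/23)*(-478642835971/9967678) = -57753044588260860/114628297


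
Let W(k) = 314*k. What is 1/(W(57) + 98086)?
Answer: 1/115984 ≈ 8.6219e-6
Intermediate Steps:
1/(W(57) + 98086) = 1/(314*57 + 98086) = 1/(17898 + 98086) = 1/115984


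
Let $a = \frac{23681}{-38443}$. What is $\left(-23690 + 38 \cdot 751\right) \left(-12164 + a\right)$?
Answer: $- \frac{2267139726384}{38443} \approx -5.8974 \cdot 10^{7}$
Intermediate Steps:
$a = - \frac{23681}{38443}$ ($a = 23681 \left(- \frac{1}{38443}\right) = - \frac{23681}{38443} \approx -0.616$)
$\left(-23690 + 38 \cdot 751\right) \left(-12164 + a\right) = \left(-23690 + 38 \cdot 751\right) \left(-12164 - \frac{23681}{38443}\right) = \left(-23690 + 28538\right) \left(- \frac{467644333}{38443}\right) = 4848 \left(- \frac{467644333}{38443}\right) = - \frac{2267139726384}{38443}$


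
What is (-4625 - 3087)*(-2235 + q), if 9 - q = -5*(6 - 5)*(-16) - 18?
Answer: 17645056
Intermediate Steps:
q = -53 (q = 9 - (-5*(6 - 5)*(-16) - 18) = 9 - (-5*1*(-16) - 18) = 9 - (-5*(-16) - 18) = 9 - (80 - 18) = 9 - 1*62 = 9 - 62 = -53)
(-4625 - 3087)*(-2235 + q) = (-4625 - 3087)*(-2235 - 53) = -7712*(-2288) = 17645056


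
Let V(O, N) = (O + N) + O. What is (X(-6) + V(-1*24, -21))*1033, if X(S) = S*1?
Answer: -77475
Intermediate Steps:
X(S) = S
V(O, N) = N + 2*O (V(O, N) = (N + O) + O = N + 2*O)
(X(-6) + V(-1*24, -21))*1033 = (-6 + (-21 + 2*(-1*24)))*1033 = (-6 + (-21 + 2*(-24)))*1033 = (-6 + (-21 - 48))*1033 = (-6 - 69)*1033 = -75*1033 = -77475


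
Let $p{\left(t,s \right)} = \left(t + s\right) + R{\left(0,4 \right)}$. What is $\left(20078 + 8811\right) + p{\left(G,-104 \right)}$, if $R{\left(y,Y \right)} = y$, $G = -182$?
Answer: $28603$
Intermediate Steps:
$p{\left(t,s \right)} = s + t$ ($p{\left(t,s \right)} = \left(t + s\right) + 0 = \left(s + t\right) + 0 = s + t$)
$\left(20078 + 8811\right) + p{\left(G,-104 \right)} = \left(20078 + 8811\right) - 286 = 28889 - 286 = 28603$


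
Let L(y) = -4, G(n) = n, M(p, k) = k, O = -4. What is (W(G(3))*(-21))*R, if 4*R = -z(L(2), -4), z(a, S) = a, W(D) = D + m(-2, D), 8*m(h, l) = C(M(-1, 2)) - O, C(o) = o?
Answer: -315/4 ≈ -78.750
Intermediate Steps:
m(h, l) = ¾ (m(h, l) = (2 - 1*(-4))/8 = (2 + 4)/8 = (⅛)*6 = ¾)
W(D) = ¾ + D (W(D) = D + ¾ = ¾ + D)
R = 1 (R = (-1*(-4))/4 = (¼)*4 = 1)
(W(G(3))*(-21))*R = ((¾ + 3)*(-21))*1 = ((15/4)*(-21))*1 = -315/4*1 = -315/4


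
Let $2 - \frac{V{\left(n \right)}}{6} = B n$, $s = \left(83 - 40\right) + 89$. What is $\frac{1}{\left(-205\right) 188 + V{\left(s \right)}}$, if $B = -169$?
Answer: $\frac{1}{95320} \approx 1.0491 \cdot 10^{-5}$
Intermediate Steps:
$s = 132$ ($s = 43 + 89 = 132$)
$V{\left(n \right)} = 12 + 1014 n$ ($V{\left(n \right)} = 12 - 6 \left(- 169 n\right) = 12 + 1014 n$)
$\frac{1}{\left(-205\right) 188 + V{\left(s \right)}} = \frac{1}{\left(-205\right) 188 + \left(12 + 1014 \cdot 132\right)} = \frac{1}{-38540 + \left(12 + 133848\right)} = \frac{1}{-38540 + 133860} = \frac{1}{95320}$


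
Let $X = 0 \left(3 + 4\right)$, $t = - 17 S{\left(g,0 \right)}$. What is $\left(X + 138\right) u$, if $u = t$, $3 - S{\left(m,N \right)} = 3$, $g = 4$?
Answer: $0$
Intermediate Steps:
$S{\left(m,N \right)} = 0$ ($S{\left(m,N \right)} = 3 - 3 = 0$)
$t = 0$ ($t = \left(-17\right) 0 = 0$)
$u = 0$
$X = 0$ ($X = 0 \cdot 7 = 0$)
$\left(X + 138\right) u = \left(0 + 138\right) 0 = 138 \cdot 0 = 0$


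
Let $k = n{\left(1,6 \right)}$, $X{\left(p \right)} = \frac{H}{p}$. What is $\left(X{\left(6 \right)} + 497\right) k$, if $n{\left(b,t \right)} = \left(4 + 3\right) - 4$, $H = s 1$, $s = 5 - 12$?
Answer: $\frac{2975}{2} \approx 1487.5$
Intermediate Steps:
$s = -7$ ($s = 5 - 12 = -7$)
$H = -7$ ($H = \left(-7\right) 1 = -7$)
$n{\left(b,t \right)} = 3$ ($n{\left(b,t \right)} = 7 - 4 = 3$)
$X{\left(p \right)} = - \frac{7}{p}$
$k = 3$
$\left(X{\left(6 \right)} + 497\right) k = \left(- \frac{7}{6} + 497\right) 3 = \frac{2975}{6} \cdot 3 = \frac{2975}{2}$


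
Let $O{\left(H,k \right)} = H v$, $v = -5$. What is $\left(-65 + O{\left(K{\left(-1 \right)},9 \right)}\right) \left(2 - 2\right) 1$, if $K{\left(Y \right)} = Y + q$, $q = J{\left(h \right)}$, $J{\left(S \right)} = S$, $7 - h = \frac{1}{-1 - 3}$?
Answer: $0$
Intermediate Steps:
$h = \frac{29}{4}$ ($h = 7 - \frac{1}{-1 - 3} = 7 - \frac{1}{-4} = 7 - - \frac{1}{4} = 7 + \frac{1}{4} = \frac{29}{4} \approx 7.25$)
$q = \frac{29}{4} \approx 7.25$
$K{\left(Y \right)} = \frac{29}{4} + Y$ ($K{\left(Y \right)} = Y + \frac{29}{4} = \frac{29}{4} + Y$)
$O{\left(H,k \right)} = - 5 H$ ($O{\left(H,k \right)} = H \left(-5\right) = - 5 H$)
$\left(-65 + O{\left(K{\left(-1 \right)},9 \right)}\right) \left(2 - 2\right) 1 = \left(-65 - 5 \left(\frac{29}{4} - 1\right)\right) \left(2 - 2\right) 1 = \left(-65 - \frac{125}{4}\right) 0 \cdot 1 = \left(-65 - \frac{125}{4}\right) 0 = \left(- \frac{385}{4}\right) 0 = 0$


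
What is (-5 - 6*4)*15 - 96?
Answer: -531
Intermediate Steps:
(-5 - 6*4)*15 - 96 = (-5 - 24)*15 - 96 = -29*15 - 96 = -435 - 96 = -531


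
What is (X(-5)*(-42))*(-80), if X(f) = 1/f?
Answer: -672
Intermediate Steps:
(X(-5)*(-42))*(-80) = (-42/(-5))*(-80) = -1/5*(-42)*(-80) = (42/5)*(-80) = -672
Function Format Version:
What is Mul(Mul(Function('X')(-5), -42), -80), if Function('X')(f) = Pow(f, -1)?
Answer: -672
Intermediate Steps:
Mul(Mul(Function('X')(-5), -42), -80) = Mul(Mul(Pow(-5, -1), -42), -80) = Mul(Mul(Rational(-1, 5), -42), -80) = Mul(Rational(42, 5), -80) = -672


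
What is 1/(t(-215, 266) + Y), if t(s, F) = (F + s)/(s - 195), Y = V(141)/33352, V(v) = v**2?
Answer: 6837160/3225129 ≈ 2.1200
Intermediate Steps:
Y = 19881/33352 (Y = 141**2/33352 = 19881*(1/33352) = 19881/33352 ≈ 0.59610)
t(s, F) = (F + s)/(-195 + s)
1/(t(-215, 266) + Y) = 1/((266 - 215)/(-195 - 215) + 19881/33352) = 1/(51/(-410) + 19881/33352) = 1/(-1/410*51 + 19881/33352) = 1/(-51/410 + 19881/33352) = 1/(3225129/6837160) = 6837160/3225129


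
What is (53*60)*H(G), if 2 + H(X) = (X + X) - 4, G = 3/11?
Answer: -190800/11 ≈ -17345.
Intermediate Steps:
G = 3/11 (G = 3*(1/11) = 3/11 ≈ 0.27273)
H(X) = -6 + 2*X (H(X) = -2 + ((X + X) - 4) = -2 + (2*X - 4) = -2 + (-4 + 2*X) = -6 + 2*X)
(53*60)*H(G) = (53*60)*(-6 + 2*(3/11)) = 3180*(-6 + 6/11) = 3180*(-60/11) = -190800/11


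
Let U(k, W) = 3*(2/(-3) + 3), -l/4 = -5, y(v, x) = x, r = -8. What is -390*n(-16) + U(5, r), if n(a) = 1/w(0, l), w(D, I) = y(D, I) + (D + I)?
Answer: -11/4 ≈ -2.7500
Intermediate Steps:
l = 20 (l = -4*(-5) = 20)
w(D, I) = D + 2*I (w(D, I) = I + (D + I) = D + 2*I)
n(a) = 1/40 (n(a) = 1/(0 + 2*20) = 1/(0 + 40) = 1/40)
U(k, W) = 7 (U(k, W) = 3*(2*(-⅓) + 3) = 3*(-⅔ + 3) = 3*(7/3) = 7)
-390*n(-16) + U(5, r) = -390*1/40 + 7 = -39/4 + 7 = -11/4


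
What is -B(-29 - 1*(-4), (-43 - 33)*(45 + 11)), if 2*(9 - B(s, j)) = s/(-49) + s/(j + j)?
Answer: -1041937/119168 ≈ -8.7434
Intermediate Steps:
B(s, j) = 9 + s/98 - s/(4*j) (B(s, j) = 9 - (s/(-49) + s/(j + j))/2 = 9 - (s*(-1/49) + s/((2*j)))/2 = 9 - (-s/49 + s*(1/(2*j)))/2 = 9 - (-s/49 + s/(2*j))/2 = 9 + (s/98 - s/(4*j)) = 9 + s/98 - s/(4*j))
-B(-29 - 1*(-4), (-43 - 33)*(45 + 11)) = -(9 + (-29 - 1*(-4))/98 - (-29 - 1*(-4))/(4*((-43 - 33)*(45 + 11)))) = -(9 + (-29 + 4)/98 - (-29 + 4)/(4*((-76*56)))) = -(9 + (1/98)*(-25) - ¼*(-25)/(-4256)) = -(9 - 25/98 - ¼*(-25)*(-1/4256)) = -(9 - 25/98 - 25/17024) = -1*1041937/119168 = -1041937/119168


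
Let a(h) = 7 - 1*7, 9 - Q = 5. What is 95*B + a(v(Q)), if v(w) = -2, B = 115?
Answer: 10925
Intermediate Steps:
Q = 4 (Q = 9 - 1*5 = 9 - 5 = 4)
a(h) = 0 (a(h) = 7 - 7 = 0)
95*B + a(v(Q)) = 95*115 + 0 = 10925 + 0 = 10925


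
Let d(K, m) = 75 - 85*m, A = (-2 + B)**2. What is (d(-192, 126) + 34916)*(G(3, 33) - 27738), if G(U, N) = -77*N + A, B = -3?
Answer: -734597374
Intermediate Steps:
A = 25 (A = (-2 - 3)**2 = (-5)**2 = 25)
d(K, m) = 75 - 85*m
G(U, N) = 25 - 77*N (G(U, N) = -77*N + 25 = 25 - 77*N)
(d(-192, 126) + 34916)*(G(3, 33) - 27738) = ((75 - 85*126) + 34916)*((25 - 77*33) - 27738) = ((75 - 10710) + 34916)*((25 - 2541) - 27738) = (-10635 + 34916)*(-2516 - 27738) = 24281*(-30254) = -734597374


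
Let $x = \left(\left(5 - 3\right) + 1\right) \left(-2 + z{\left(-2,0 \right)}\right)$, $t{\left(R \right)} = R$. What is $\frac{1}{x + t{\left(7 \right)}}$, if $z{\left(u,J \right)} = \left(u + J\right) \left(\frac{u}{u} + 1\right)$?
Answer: $- \frac{1}{11} \approx -0.090909$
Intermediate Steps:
$z{\left(u,J \right)} = 2 J + 2 u$ ($z{\left(u,J \right)} = \left(J + u\right) \left(1 + 1\right) = \left(J + u\right) 2 = 2 J + 2 u$)
$x = -18$ ($x = \left(\left(5 - 3\right) + 1\right) \left(-2 + \left(2 \cdot 0 + 2 \left(-2\right)\right)\right) = \left(2 + 1\right) \left(-2 + \left(0 - 4\right)\right) = 3 \left(-2 - 4\right) = 3 \left(-6\right) = -18$)
$\frac{1}{x + t{\left(7 \right)}} = \frac{1}{-18 + 7} = \frac{1}{-11} = - \frac{1}{11}$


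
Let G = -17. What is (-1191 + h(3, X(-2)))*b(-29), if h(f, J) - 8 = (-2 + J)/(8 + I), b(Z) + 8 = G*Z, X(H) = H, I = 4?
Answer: -1721750/3 ≈ -5.7392e+5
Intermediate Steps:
b(Z) = -8 - 17*Z
h(f, J) = 47/6 + J/12 (h(f, J) = 8 + (-2 + J)/(8 + 4) = 8 + (-2 + J)/12 = 8 + (-2 + J)*(1/12) = 8 + (-1/6 + J/12) = 47/6 + J/12)
(-1191 + h(3, X(-2)))*b(-29) = (-1191 + (47/6 + (1/12)*(-2)))*(-8 - 17*(-29)) = (-1191 + (47/6 - 1/6))*(-8 + 493) = (-1191 + 23/3)*485 = -3550/3*485 = -1721750/3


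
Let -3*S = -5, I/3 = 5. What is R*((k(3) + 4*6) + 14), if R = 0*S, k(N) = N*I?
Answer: 0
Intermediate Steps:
I = 15 (I = 3*5 = 15)
S = 5/3 (S = -⅓*(-5) = 5/3 ≈ 1.6667)
k(N) = 15*N (k(N) = N*15 = 15*N)
R = 0 (R = 0*(5/3) = 0)
R*((k(3) + 4*6) + 14) = 0*((15*3 + 4*6) + 14) = 0*((45 + 24) + 14) = 0*(69 + 14) = 0*83 = 0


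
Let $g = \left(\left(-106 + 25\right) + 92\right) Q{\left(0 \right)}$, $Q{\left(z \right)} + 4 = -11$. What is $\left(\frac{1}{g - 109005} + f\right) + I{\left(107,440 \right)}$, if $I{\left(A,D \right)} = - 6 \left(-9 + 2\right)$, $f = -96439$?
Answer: $- \frac{10523660491}{109170} \approx -96397.0$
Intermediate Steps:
$Q{\left(z \right)} = -15$ ($Q{\left(z \right)} = -4 - 11 = -15$)
$I{\left(A,D \right)} = 42$ ($I{\left(A,D \right)} = \left(-6\right) \left(-7\right) = 42$)
$g = -165$ ($g = \left(\left(-106 + 25\right) + 92\right) \left(-15\right) = \left(-81 + 92\right) \left(-15\right) = 11 \left(-15\right) = -165$)
$\left(\frac{1}{g - 109005} + f\right) + I{\left(107,440 \right)} = \left(\frac{1}{-165 - 109005} - 96439\right) + 42 = \left(\frac{1}{-109170} - 96439\right) + 42 = \left(- \frac{1}{109170} - 96439\right) + 42 = - \frac{10528245631}{109170} + 42 = - \frac{10523660491}{109170}$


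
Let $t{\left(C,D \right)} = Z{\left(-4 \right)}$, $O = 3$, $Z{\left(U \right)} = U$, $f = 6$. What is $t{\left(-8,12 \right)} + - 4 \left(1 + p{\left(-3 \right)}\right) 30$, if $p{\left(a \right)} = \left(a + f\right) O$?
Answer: $-1204$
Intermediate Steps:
$t{\left(C,D \right)} = -4$
$p{\left(a \right)} = 18 + 3 a$ ($p{\left(a \right)} = \left(a + 6\right) 3 = \left(6 + a\right) 3 = 18 + 3 a$)
$t{\left(-8,12 \right)} + - 4 \left(1 + p{\left(-3 \right)}\right) 30 = -4 + - 4 \left(1 + \left(18 + 3 \left(-3\right)\right)\right) 30 = -4 + - 4 \left(1 + \left(18 - 9\right)\right) 30 = -4 + - 4 \left(1 + 9\right) 30 = -4 + \left(-4\right) 10 \cdot 30 = -4 - 1200 = -1204$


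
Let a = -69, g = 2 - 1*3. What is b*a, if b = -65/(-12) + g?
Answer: -1219/4 ≈ -304.75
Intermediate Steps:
g = -1 (g = 2 - 3 = -1)
b = 53/12 (b = -65/(-12) - 1 = -65*(-1)/12 - 1 = -5*(-13/12) - 1 = 65/12 - 1 = 53/12 ≈ 4.4167)
b*a = (53/12)*(-69) = -1219/4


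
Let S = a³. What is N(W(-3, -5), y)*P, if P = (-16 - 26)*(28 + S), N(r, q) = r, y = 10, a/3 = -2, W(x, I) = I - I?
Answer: 0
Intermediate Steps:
W(x, I) = 0
a = -6 (a = 3*(-2) = -6)
S = -216 (S = (-6)³ = -216)
P = 7896 (P = (-16 - 26)*(28 - 216) = -42*(-188) = 7896)
N(W(-3, -5), y)*P = 0*7896 = 0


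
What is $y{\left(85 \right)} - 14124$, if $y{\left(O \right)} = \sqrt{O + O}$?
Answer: $-14124 + \sqrt{170} \approx -14111.0$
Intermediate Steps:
$y{\left(O \right)} = \sqrt{2} \sqrt{O}$ ($y{\left(O \right)} = \sqrt{2 O} = \sqrt{2} \sqrt{O}$)
$y{\left(85 \right)} - 14124 = \sqrt{2} \sqrt{85} - 14124 = \sqrt{170} - 14124 = -14124 + \sqrt{170}$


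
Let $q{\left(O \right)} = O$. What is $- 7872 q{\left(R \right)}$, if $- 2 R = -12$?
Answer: $-47232$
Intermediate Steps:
$R = 6$ ($R = \left(- \frac{1}{2}\right) \left(-12\right) = 6$)
$- 7872 q{\left(R \right)} = \left(-7872\right) 6 = -47232$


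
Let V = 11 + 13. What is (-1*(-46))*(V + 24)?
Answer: 2208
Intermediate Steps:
V = 24
(-1*(-46))*(V + 24) = (-1*(-46))*(24 + 24) = 46*48 = 2208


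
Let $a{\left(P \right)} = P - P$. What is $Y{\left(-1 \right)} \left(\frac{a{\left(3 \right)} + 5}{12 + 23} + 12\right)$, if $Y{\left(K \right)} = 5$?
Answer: $\frac{425}{7} \approx 60.714$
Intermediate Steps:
$a{\left(P \right)} = 0$
$Y{\left(-1 \right)} \left(\frac{a{\left(3 \right)} + 5}{12 + 23} + 12\right) = 5 \left(\frac{0 + 5}{12 + 23} + 12\right) = 5 \left(\frac{5}{35} + 12\right) = 5 \left(5 \cdot \frac{1}{35} + 12\right) = 5 \left(\frac{1}{7} + 12\right) = 5 \cdot \frac{85}{7} = \frac{425}{7}$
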